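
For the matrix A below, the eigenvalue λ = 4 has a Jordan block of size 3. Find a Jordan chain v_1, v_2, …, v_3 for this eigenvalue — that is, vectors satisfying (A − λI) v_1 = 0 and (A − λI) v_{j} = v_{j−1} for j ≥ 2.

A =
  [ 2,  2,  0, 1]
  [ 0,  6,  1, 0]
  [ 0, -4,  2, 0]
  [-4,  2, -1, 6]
A Jordan chain for λ = 4 of length 3:
v_1 = (2, 0, 0, 4)ᵀ
v_2 = (2, 2, -4, 2)ᵀ
v_3 = (0, 1, 0, 0)ᵀ

Let N = A − (4)·I. We want v_3 with N^3 v_3 = 0 but N^2 v_3 ≠ 0; then v_{j-1} := N · v_j for j = 3, …, 2.

Pick v_3 = (0, 1, 0, 0)ᵀ.
Then v_2 = N · v_3 = (2, 2, -4, 2)ᵀ.
Then v_1 = N · v_2 = (2, 0, 0, 4)ᵀ.

Sanity check: (A − (4)·I) v_1 = (0, 0, 0, 0)ᵀ = 0. ✓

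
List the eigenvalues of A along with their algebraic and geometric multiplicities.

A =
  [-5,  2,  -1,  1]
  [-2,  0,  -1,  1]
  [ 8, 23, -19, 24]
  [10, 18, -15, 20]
λ = -3: alg = 3, geom = 1; λ = 5: alg = 1, geom = 1

Step 1 — factor the characteristic polynomial to read off the algebraic multiplicities:
  χ_A(x) = (x - 5)*(x + 3)^3

Step 2 — compute geometric multiplicities via the rank-nullity identity g(λ) = n − rank(A − λI):
  rank(A − (-3)·I) = 3, so dim ker(A − (-3)·I) = n − 3 = 1
  rank(A − (5)·I) = 3, so dim ker(A − (5)·I) = n − 3 = 1

Summary:
  λ = -3: algebraic multiplicity = 3, geometric multiplicity = 1
  λ = 5: algebraic multiplicity = 1, geometric multiplicity = 1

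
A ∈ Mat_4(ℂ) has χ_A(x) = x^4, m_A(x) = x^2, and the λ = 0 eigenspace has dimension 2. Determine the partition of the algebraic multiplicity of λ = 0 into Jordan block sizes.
Block sizes for λ = 0: [2, 2]

Step 1 — from the characteristic polynomial, algebraic multiplicity of λ = 0 is 4. From dim ker(A − (0)·I) = 2, there are exactly 2 Jordan blocks for λ = 0.
Step 2 — from the minimal polynomial, the factor (x − 0)^2 tells us the largest block for λ = 0 has size 2.
Step 3 — with total size 4, 2 blocks, and largest block 2, the block sizes (in nonincreasing order) are [2, 2].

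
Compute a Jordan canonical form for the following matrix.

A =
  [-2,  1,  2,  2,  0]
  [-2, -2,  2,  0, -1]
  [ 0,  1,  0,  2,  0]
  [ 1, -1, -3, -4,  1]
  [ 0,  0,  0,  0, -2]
J_3(-2) ⊕ J_2(-2)

The characteristic polynomial is
  det(x·I − A) = x^5 + 10*x^4 + 40*x^3 + 80*x^2 + 80*x + 32 = (x + 2)^5

Eigenvalues and multiplicities (the geometric multiplicity of λ is n − rank(A − λI), which equals the number of Jordan blocks for λ):
  λ = -2: algebraic multiplicity = 5, geometric multiplicity = 2

Determining the block sizes for each eigenvalue:
  λ = -2: with am = 5 and gm = 2, the partition is not yet determined (e.g. several partitions of 5 into 2 parts exist). Let N = A − (-2)·I. Computing rank(N^1) = 3, rank(N^2) = 1, rank(N^3) = 0; the number of blocks of size ≥ j is rank(N^{j−1}) − rank(N^j), giving [2, 2, 1]. So we have 1 block(s) of size 3, 1 block(s) of size 2 → block sizes [3, 2]

Assembling the blocks gives a Jordan form
J =
  [-2,  1,  0,  0,  0]
  [ 0, -2,  1,  0,  0]
  [ 0,  0, -2,  0,  0]
  [ 0,  0,  0, -2,  1]
  [ 0,  0,  0,  0, -2]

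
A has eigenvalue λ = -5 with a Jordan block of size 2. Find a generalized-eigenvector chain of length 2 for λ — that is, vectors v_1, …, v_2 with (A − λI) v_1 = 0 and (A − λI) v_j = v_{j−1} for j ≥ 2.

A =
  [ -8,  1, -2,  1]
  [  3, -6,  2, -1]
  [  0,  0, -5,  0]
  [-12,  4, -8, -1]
A Jordan chain for λ = -5 of length 2:
v_1 = (-3, 3, 0, -12)ᵀ
v_2 = (1, 0, 0, 0)ᵀ

Let N = A − (-5)·I. We want v_2 with N^2 v_2 = 0 but N^1 v_2 ≠ 0; then v_{j-1} := N · v_j for j = 2, …, 2.

Pick v_2 = (1, 0, 0, 0)ᵀ.
Then v_1 = N · v_2 = (-3, 3, 0, -12)ᵀ.

Sanity check: (A − (-5)·I) v_1 = (0, 0, 0, 0)ᵀ = 0. ✓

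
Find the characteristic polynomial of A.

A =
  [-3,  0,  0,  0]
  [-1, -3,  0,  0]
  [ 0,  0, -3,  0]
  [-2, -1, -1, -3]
x^4 + 12*x^3 + 54*x^2 + 108*x + 81

Expanding det(x·I − A) (e.g. by cofactor expansion or by noting that A is similar to its Jordan form J, which has the same characteristic polynomial as A) gives
  χ_A(x) = x^4 + 12*x^3 + 54*x^2 + 108*x + 81
which factors as (x + 3)^4. The eigenvalues (with algebraic multiplicities) are λ = -3 with multiplicity 4.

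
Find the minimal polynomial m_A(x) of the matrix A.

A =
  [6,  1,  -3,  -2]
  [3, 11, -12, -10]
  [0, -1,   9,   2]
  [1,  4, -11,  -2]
x^3 - 18*x^2 + 108*x - 216

The characteristic polynomial is χ_A(x) = (x - 6)^4, so the eigenvalues are known. The minimal polynomial is
  m_A(x) = Π_λ (x − λ)^{k_λ}
where k_λ is the size of the *largest* Jordan block for λ (equivalently, the smallest k with (A − λI)^k v = 0 for every generalised eigenvector v of λ).

  λ = 6: largest Jordan block has size 3, contributing (x − 6)^3

So m_A(x) = (x - 6)^3 = x^3 - 18*x^2 + 108*x - 216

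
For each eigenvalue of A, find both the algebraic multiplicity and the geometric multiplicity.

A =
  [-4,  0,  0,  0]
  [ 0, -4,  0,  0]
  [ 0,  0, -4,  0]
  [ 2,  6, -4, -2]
λ = -4: alg = 3, geom = 3; λ = -2: alg = 1, geom = 1

Step 1 — factor the characteristic polynomial to read off the algebraic multiplicities:
  χ_A(x) = (x + 2)*(x + 4)^3

Step 2 — compute geometric multiplicities via the rank-nullity identity g(λ) = n − rank(A − λI):
  rank(A − (-4)·I) = 1, so dim ker(A − (-4)·I) = n − 1 = 3
  rank(A − (-2)·I) = 3, so dim ker(A − (-2)·I) = n − 3 = 1

Summary:
  λ = -4: algebraic multiplicity = 3, geometric multiplicity = 3
  λ = -2: algebraic multiplicity = 1, geometric multiplicity = 1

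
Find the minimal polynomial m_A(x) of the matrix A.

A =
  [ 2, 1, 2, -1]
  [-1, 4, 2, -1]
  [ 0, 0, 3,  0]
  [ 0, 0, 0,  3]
x^2 - 6*x + 9

The characteristic polynomial is χ_A(x) = (x - 3)^4, so the eigenvalues are known. The minimal polynomial is
  m_A(x) = Π_λ (x − λ)^{k_λ}
where k_λ is the size of the *largest* Jordan block for λ (equivalently, the smallest k with (A − λI)^k v = 0 for every generalised eigenvector v of λ).

  λ = 3: largest Jordan block has size 2, contributing (x − 3)^2

So m_A(x) = (x - 3)^2 = x^2 - 6*x + 9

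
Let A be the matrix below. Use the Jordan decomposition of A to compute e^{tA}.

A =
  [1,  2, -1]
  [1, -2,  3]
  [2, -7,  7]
e^{tA} =
  [t^2*exp(2*t)/2 - t*exp(2*t) + exp(2*t), -3*t^2*exp(2*t)/2 + 2*t*exp(2*t), t^2*exp(2*t) - t*exp(2*t)]
  [t^2*exp(2*t)/2 + t*exp(2*t), -3*t^2*exp(2*t)/2 - 4*t*exp(2*t) + exp(2*t), t^2*exp(2*t) + 3*t*exp(2*t)]
  [t^2*exp(2*t)/2 + 2*t*exp(2*t), -3*t^2*exp(2*t)/2 - 7*t*exp(2*t), t^2*exp(2*t) + 5*t*exp(2*t) + exp(2*t)]

Strategy: write A = P · J · P⁻¹ where J is a Jordan canonical form, so e^{tA} = P · e^{tJ} · P⁻¹, and e^{tJ} can be computed block-by-block.

A has Jordan form
J =
  [2, 1, 0]
  [0, 2, 1]
  [0, 0, 2]
(up to reordering of blocks).

Per-block formulas:
  For a 3×3 Jordan block J_3(2): exp(t · J_3(2)) = e^(2t)·(I + t·N + (t^2/2)·N^2), where N is the 3×3 nilpotent shift.

After assembling e^{tJ} and conjugating by P, we get:

e^{tA} =
  [t^2*exp(2*t)/2 - t*exp(2*t) + exp(2*t), -3*t^2*exp(2*t)/2 + 2*t*exp(2*t), t^2*exp(2*t) - t*exp(2*t)]
  [t^2*exp(2*t)/2 + t*exp(2*t), -3*t^2*exp(2*t)/2 - 4*t*exp(2*t) + exp(2*t), t^2*exp(2*t) + 3*t*exp(2*t)]
  [t^2*exp(2*t)/2 + 2*t*exp(2*t), -3*t^2*exp(2*t)/2 - 7*t*exp(2*t), t^2*exp(2*t) + 5*t*exp(2*t) + exp(2*t)]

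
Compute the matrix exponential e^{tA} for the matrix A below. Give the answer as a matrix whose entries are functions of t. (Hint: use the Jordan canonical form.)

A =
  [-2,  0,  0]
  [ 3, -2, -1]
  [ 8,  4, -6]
e^{tA} =
  [exp(-2*t), 0, 0]
  [t*exp(-4*t) + exp(-2*t) - exp(-4*t), 2*t*exp(-4*t) + exp(-4*t), -t*exp(-4*t)]
  [2*t*exp(-4*t) + 3*exp(-2*t) - 3*exp(-4*t), 4*t*exp(-4*t), -2*t*exp(-4*t) + exp(-4*t)]

Strategy: write A = P · J · P⁻¹ where J is a Jordan canonical form, so e^{tA} = P · e^{tJ} · P⁻¹, and e^{tJ} can be computed block-by-block.

A has Jordan form
J =
  [-4,  1,  0]
  [ 0, -4,  0]
  [ 0,  0, -2]
(up to reordering of blocks).

Per-block formulas:
  For a 2×2 Jordan block J_2(-4): exp(t · J_2(-4)) = e^(-4t)·(I + t·N), where N is the 2×2 nilpotent shift.
  For a 1×1 block at λ = -2: exp(t · [-2]) = [e^(-2t)].

After assembling e^{tJ} and conjugating by P, we get:

e^{tA} =
  [exp(-2*t), 0, 0]
  [t*exp(-4*t) + exp(-2*t) - exp(-4*t), 2*t*exp(-4*t) + exp(-4*t), -t*exp(-4*t)]
  [2*t*exp(-4*t) + 3*exp(-2*t) - 3*exp(-4*t), 4*t*exp(-4*t), -2*t*exp(-4*t) + exp(-4*t)]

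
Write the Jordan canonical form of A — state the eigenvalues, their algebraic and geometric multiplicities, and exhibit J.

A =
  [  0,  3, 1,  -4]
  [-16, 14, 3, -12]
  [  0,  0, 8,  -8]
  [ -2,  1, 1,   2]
J_3(6) ⊕ J_1(6)

The characteristic polynomial is
  det(x·I − A) = x^4 - 24*x^3 + 216*x^2 - 864*x + 1296 = (x - 6)^4

Eigenvalues and multiplicities (the geometric multiplicity of λ is n − rank(A − λI), which equals the number of Jordan blocks for λ):
  λ = 6: algebraic multiplicity = 4, geometric multiplicity = 2

Determining the block sizes for each eigenvalue:
  λ = 6: with am = 4 and gm = 2, the partition is not yet determined (e.g. several partitions of 4 into 2 parts exist). Let N = A − (6)·I. Computing rank(N^1) = 2, rank(N^2) = 1, rank(N^3) = 0; the number of blocks of size ≥ j is rank(N^{j−1}) − rank(N^j), giving [2, 1, 1]. So we have 1 block(s) of size 3, 1 block(s) of size 1 → block sizes [3, 1]

Assembling the blocks gives a Jordan form
J =
  [6, 1, 0, 0]
  [0, 6, 1, 0]
  [0, 0, 6, 0]
  [0, 0, 0, 6]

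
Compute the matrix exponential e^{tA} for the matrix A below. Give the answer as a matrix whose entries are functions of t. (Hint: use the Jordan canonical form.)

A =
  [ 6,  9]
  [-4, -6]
e^{tA} =
  [6*t + 1, 9*t]
  [-4*t, 1 - 6*t]

Strategy: write A = P · J · P⁻¹ where J is a Jordan canonical form, so e^{tA} = P · e^{tJ} · P⁻¹, and e^{tJ} can be computed block-by-block.

A has Jordan form
J =
  [0, 1]
  [0, 0]
(up to reordering of blocks).

Per-block formulas:
  For a 2×2 Jordan block J_2(0): exp(t · J_2(0)) = e^(0t)·(I + t·N), where N is the 2×2 nilpotent shift.

After assembling e^{tJ} and conjugating by P, we get:

e^{tA} =
  [6*t + 1, 9*t]
  [-4*t, 1 - 6*t]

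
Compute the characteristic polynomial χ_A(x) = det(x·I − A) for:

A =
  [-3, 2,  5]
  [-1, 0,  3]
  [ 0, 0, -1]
x^3 + 4*x^2 + 5*x + 2

Expanding det(x·I − A) (e.g. by cofactor expansion or by noting that A is similar to its Jordan form J, which has the same characteristic polynomial as A) gives
  χ_A(x) = x^3 + 4*x^2 + 5*x + 2
which factors as (x + 1)^2*(x + 2). The eigenvalues (with algebraic multiplicities) are λ = -2 with multiplicity 1, λ = -1 with multiplicity 2.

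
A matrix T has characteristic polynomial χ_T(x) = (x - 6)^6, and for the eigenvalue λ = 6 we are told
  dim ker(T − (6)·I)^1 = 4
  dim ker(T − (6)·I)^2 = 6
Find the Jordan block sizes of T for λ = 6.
Block sizes for λ = 6: [2, 2, 1, 1]

From the dimensions of kernels of powers, the number of Jordan blocks of size at least j is d_j − d_{j−1} where d_j = dim ker(N^j) (with d_0 = 0). Computing the differences gives [4, 2].
The number of blocks of size exactly k is (#blocks of size ≥ k) − (#blocks of size ≥ k + 1), so the partition is: 2 block(s) of size 1, 2 block(s) of size 2.
In nonincreasing order the block sizes are [2, 2, 1, 1].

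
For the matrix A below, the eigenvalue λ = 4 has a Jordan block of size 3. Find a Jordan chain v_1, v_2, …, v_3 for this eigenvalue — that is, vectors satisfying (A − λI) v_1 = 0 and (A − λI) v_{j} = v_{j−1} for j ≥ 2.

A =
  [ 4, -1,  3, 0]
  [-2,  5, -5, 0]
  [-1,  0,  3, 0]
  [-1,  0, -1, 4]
A Jordan chain for λ = 4 of length 3:
v_1 = (-1, 3, 1, 1)ᵀ
v_2 = (0, -2, -1, -1)ᵀ
v_3 = (1, 0, 0, 0)ᵀ

Let N = A − (4)·I. We want v_3 with N^3 v_3 = 0 but N^2 v_3 ≠ 0; then v_{j-1} := N · v_j for j = 3, …, 2.

Pick v_3 = (1, 0, 0, 0)ᵀ.
Then v_2 = N · v_3 = (0, -2, -1, -1)ᵀ.
Then v_1 = N · v_2 = (-1, 3, 1, 1)ᵀ.

Sanity check: (A − (4)·I) v_1 = (0, 0, 0, 0)ᵀ = 0. ✓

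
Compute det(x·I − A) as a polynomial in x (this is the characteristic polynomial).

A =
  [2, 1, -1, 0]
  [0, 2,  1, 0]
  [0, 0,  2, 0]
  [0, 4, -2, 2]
x^4 - 8*x^3 + 24*x^2 - 32*x + 16

Expanding det(x·I − A) (e.g. by cofactor expansion or by noting that A is similar to its Jordan form J, which has the same characteristic polynomial as A) gives
  χ_A(x) = x^4 - 8*x^3 + 24*x^2 - 32*x + 16
which factors as (x - 2)^4. The eigenvalues (with algebraic multiplicities) are λ = 2 with multiplicity 4.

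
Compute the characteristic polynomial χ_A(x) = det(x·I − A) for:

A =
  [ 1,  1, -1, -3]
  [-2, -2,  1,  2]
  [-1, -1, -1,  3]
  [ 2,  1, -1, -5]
x^4 + 7*x^3 + 18*x^2 + 20*x + 8

Expanding det(x·I − A) (e.g. by cofactor expansion or by noting that A is similar to its Jordan form J, which has the same characteristic polynomial as A) gives
  χ_A(x) = x^4 + 7*x^3 + 18*x^2 + 20*x + 8
which factors as (x + 1)*(x + 2)^3. The eigenvalues (with algebraic multiplicities) are λ = -2 with multiplicity 3, λ = -1 with multiplicity 1.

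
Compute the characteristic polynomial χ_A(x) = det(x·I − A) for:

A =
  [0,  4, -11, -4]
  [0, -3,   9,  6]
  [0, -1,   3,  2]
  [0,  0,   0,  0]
x^4

Expanding det(x·I − A) (e.g. by cofactor expansion or by noting that A is similar to its Jordan form J, which has the same characteristic polynomial as A) gives
  χ_A(x) = x^4
which factors as x^4. The eigenvalues (with algebraic multiplicities) are λ = 0 with multiplicity 4.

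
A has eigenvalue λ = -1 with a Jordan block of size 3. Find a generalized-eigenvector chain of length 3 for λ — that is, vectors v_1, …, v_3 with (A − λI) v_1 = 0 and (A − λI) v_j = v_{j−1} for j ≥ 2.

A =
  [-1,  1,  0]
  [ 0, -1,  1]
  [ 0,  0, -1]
A Jordan chain for λ = -1 of length 3:
v_1 = (1, 0, 0)ᵀ
v_2 = (0, 1, 0)ᵀ
v_3 = (0, 0, 1)ᵀ

Let N = A − (-1)·I. We want v_3 with N^3 v_3 = 0 but N^2 v_3 ≠ 0; then v_{j-1} := N · v_j for j = 3, …, 2.

Pick v_3 = (0, 0, 1)ᵀ.
Then v_2 = N · v_3 = (0, 1, 0)ᵀ.
Then v_1 = N · v_2 = (1, 0, 0)ᵀ.

Sanity check: (A − (-1)·I) v_1 = (0, 0, 0)ᵀ = 0. ✓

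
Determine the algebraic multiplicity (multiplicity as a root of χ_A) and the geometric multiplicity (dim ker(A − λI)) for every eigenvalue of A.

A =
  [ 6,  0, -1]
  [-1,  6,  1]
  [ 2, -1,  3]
λ = 5: alg = 3, geom = 1

Step 1 — factor the characteristic polynomial to read off the algebraic multiplicities:
  χ_A(x) = (x - 5)^3

Step 2 — compute geometric multiplicities via the rank-nullity identity g(λ) = n − rank(A − λI):
  rank(A − (5)·I) = 2, so dim ker(A − (5)·I) = n − 2 = 1

Summary:
  λ = 5: algebraic multiplicity = 3, geometric multiplicity = 1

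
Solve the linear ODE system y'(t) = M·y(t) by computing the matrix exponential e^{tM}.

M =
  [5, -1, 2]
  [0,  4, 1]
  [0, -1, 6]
e^{tM} =
  [exp(5*t), -t^2*exp(5*t)/2 - t*exp(5*t), t^2*exp(5*t)/2 + 2*t*exp(5*t)]
  [0, -t*exp(5*t) + exp(5*t), t*exp(5*t)]
  [0, -t*exp(5*t), t*exp(5*t) + exp(5*t)]

Strategy: write M = P · J · P⁻¹ where J is a Jordan canonical form, so e^{tM} = P · e^{tJ} · P⁻¹, and e^{tJ} can be computed block-by-block.

M has Jordan form
J =
  [5, 1, 0]
  [0, 5, 1]
  [0, 0, 5]
(up to reordering of blocks).

Per-block formulas:
  For a 3×3 Jordan block J_3(5): exp(t · J_3(5)) = e^(5t)·(I + t·N + (t^2/2)·N^2), where N is the 3×3 nilpotent shift.

After assembling e^{tJ} and conjugating by P, we get:

e^{tM} =
  [exp(5*t), -t^2*exp(5*t)/2 - t*exp(5*t), t^2*exp(5*t)/2 + 2*t*exp(5*t)]
  [0, -t*exp(5*t) + exp(5*t), t*exp(5*t)]
  [0, -t*exp(5*t), t*exp(5*t) + exp(5*t)]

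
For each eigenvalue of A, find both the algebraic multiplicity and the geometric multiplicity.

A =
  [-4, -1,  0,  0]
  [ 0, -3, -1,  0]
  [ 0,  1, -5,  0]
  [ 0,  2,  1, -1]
λ = -4: alg = 3, geom = 1; λ = -1: alg = 1, geom = 1

Step 1 — factor the characteristic polynomial to read off the algebraic multiplicities:
  χ_A(x) = (x + 1)*(x + 4)^3

Step 2 — compute geometric multiplicities via the rank-nullity identity g(λ) = n − rank(A − λI):
  rank(A − (-4)·I) = 3, so dim ker(A − (-4)·I) = n − 3 = 1
  rank(A − (-1)·I) = 3, so dim ker(A − (-1)·I) = n − 3 = 1

Summary:
  λ = -4: algebraic multiplicity = 3, geometric multiplicity = 1
  λ = -1: algebraic multiplicity = 1, geometric multiplicity = 1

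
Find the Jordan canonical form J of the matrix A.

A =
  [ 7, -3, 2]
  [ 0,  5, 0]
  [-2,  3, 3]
J_2(5) ⊕ J_1(5)

The characteristic polynomial is
  det(x·I − A) = x^3 - 15*x^2 + 75*x - 125 = (x - 5)^3

Eigenvalues and multiplicities (the geometric multiplicity of λ is n − rank(A − λI), which equals the number of Jordan blocks for λ):
  λ = 5: algebraic multiplicity = 3, geometric multiplicity = 2

Determining the block sizes for each eigenvalue:
  λ = 5: 2 blocks summing to 3 forces exactly one block of size 2 and the rest size 1 → block sizes [2, 1]

Assembling the blocks gives a Jordan form
J =
  [5, 1, 0]
  [0, 5, 0]
  [0, 0, 5]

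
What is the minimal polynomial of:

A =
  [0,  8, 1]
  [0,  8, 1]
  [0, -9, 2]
x^3 - 10*x^2 + 25*x

The characteristic polynomial is χ_A(x) = x*(x - 5)^2, so the eigenvalues are known. The minimal polynomial is
  m_A(x) = Π_λ (x − λ)^{k_λ}
where k_λ is the size of the *largest* Jordan block for λ (equivalently, the smallest k with (A − λI)^k v = 0 for every generalised eigenvector v of λ).

  λ = 0: largest Jordan block has size 1, contributing (x − 0)
  λ = 5: largest Jordan block has size 2, contributing (x − 5)^2

So m_A(x) = x*(x - 5)^2 = x^3 - 10*x^2 + 25*x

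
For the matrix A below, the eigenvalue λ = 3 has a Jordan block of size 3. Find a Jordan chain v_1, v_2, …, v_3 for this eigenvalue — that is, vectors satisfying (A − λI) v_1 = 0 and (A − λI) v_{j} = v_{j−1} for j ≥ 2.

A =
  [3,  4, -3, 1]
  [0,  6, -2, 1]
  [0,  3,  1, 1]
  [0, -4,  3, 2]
A Jordan chain for λ = 3 of length 3:
v_1 = (-1, -1, -1, 1)ᵀ
v_2 = (4, 3, 3, -4)ᵀ
v_3 = (0, 1, 0, 0)ᵀ

Let N = A − (3)·I. We want v_3 with N^3 v_3 = 0 but N^2 v_3 ≠ 0; then v_{j-1} := N · v_j for j = 3, …, 2.

Pick v_3 = (0, 1, 0, 0)ᵀ.
Then v_2 = N · v_3 = (4, 3, 3, -4)ᵀ.
Then v_1 = N · v_2 = (-1, -1, -1, 1)ᵀ.

Sanity check: (A − (3)·I) v_1 = (0, 0, 0, 0)ᵀ = 0. ✓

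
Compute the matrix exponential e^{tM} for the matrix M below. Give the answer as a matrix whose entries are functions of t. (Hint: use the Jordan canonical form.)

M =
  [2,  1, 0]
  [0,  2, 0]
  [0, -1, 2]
e^{tM} =
  [exp(2*t), t*exp(2*t), 0]
  [0, exp(2*t), 0]
  [0, -t*exp(2*t), exp(2*t)]

Strategy: write M = P · J · P⁻¹ where J is a Jordan canonical form, so e^{tM} = P · e^{tJ} · P⁻¹, and e^{tJ} can be computed block-by-block.

M has Jordan form
J =
  [2, 1, 0]
  [0, 2, 0]
  [0, 0, 2]
(up to reordering of blocks).

Per-block formulas:
  For a 2×2 Jordan block J_2(2): exp(t · J_2(2)) = e^(2t)·(I + t·N), where N is the 2×2 nilpotent shift.
  For a 1×1 block at λ = 2: exp(t · [2]) = [e^(2t)].

After assembling e^{tJ} and conjugating by P, we get:

e^{tM} =
  [exp(2*t), t*exp(2*t), 0]
  [0, exp(2*t), 0]
  [0, -t*exp(2*t), exp(2*t)]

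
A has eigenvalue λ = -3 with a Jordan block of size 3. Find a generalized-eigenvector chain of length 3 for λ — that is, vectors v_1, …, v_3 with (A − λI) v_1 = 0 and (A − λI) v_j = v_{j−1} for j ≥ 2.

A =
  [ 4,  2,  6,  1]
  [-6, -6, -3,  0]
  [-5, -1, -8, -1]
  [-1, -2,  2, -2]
A Jordan chain for λ = -3 of length 3:
v_1 = (6, -9, -3, -6)ᵀ
v_2 = (7, -6, -5, -1)ᵀ
v_3 = (1, 0, 0, 0)ᵀ

Let N = A − (-3)·I. We want v_3 with N^3 v_3 = 0 but N^2 v_3 ≠ 0; then v_{j-1} := N · v_j for j = 3, …, 2.

Pick v_3 = (1, 0, 0, 0)ᵀ.
Then v_2 = N · v_3 = (7, -6, -5, -1)ᵀ.
Then v_1 = N · v_2 = (6, -9, -3, -6)ᵀ.

Sanity check: (A − (-3)·I) v_1 = (0, 0, 0, 0)ᵀ = 0. ✓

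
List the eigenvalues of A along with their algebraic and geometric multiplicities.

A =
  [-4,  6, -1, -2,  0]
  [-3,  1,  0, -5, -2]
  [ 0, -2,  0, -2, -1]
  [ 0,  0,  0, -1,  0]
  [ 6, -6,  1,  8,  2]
λ = -1: alg = 4, geom = 2; λ = 2: alg = 1, geom = 1

Step 1 — factor the characteristic polynomial to read off the algebraic multiplicities:
  χ_A(x) = (x - 2)*(x + 1)^4

Step 2 — compute geometric multiplicities via the rank-nullity identity g(λ) = n − rank(A − λI):
  rank(A − (-1)·I) = 3, so dim ker(A − (-1)·I) = n − 3 = 2
  rank(A − (2)·I) = 4, so dim ker(A − (2)·I) = n − 4 = 1

Summary:
  λ = -1: algebraic multiplicity = 4, geometric multiplicity = 2
  λ = 2: algebraic multiplicity = 1, geometric multiplicity = 1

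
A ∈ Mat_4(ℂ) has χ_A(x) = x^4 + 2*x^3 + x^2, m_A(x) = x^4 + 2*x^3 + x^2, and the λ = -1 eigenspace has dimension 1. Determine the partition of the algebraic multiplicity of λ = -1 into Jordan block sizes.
Block sizes for λ = -1: [2]

Step 1 — from the characteristic polynomial, algebraic multiplicity of λ = -1 is 2. From dim ker(A − (-1)·I) = 1, there are exactly 1 Jordan blocks for λ = -1.
Step 2 — from the minimal polynomial, the factor (x + 1)^2 tells us the largest block for λ = -1 has size 2.
Step 3 — with total size 2, 1 blocks, and largest block 2, the block sizes (in nonincreasing order) are [2].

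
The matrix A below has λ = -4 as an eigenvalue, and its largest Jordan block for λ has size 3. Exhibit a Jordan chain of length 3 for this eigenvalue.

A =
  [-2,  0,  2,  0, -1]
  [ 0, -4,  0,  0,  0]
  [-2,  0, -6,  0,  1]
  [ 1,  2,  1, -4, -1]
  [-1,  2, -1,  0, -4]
A Jordan chain for λ = -4 of length 3:
v_1 = (1, 0, -1, 1, 0)ᵀ
v_2 = (2, 0, -2, 1, -1)ᵀ
v_3 = (1, 0, 0, 0, 0)ᵀ

Let N = A − (-4)·I. We want v_3 with N^3 v_3 = 0 but N^2 v_3 ≠ 0; then v_{j-1} := N · v_j for j = 3, …, 2.

Pick v_3 = (1, 0, 0, 0, 0)ᵀ.
Then v_2 = N · v_3 = (2, 0, -2, 1, -1)ᵀ.
Then v_1 = N · v_2 = (1, 0, -1, 1, 0)ᵀ.

Sanity check: (A − (-4)·I) v_1 = (0, 0, 0, 0, 0)ᵀ = 0. ✓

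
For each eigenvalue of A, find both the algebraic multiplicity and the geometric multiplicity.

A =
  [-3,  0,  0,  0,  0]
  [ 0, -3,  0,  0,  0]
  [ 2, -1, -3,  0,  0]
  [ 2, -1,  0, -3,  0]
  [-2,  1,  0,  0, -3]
λ = -3: alg = 5, geom = 4

Step 1 — factor the characteristic polynomial to read off the algebraic multiplicities:
  χ_A(x) = (x + 3)^5

Step 2 — compute geometric multiplicities via the rank-nullity identity g(λ) = n − rank(A − λI):
  rank(A − (-3)·I) = 1, so dim ker(A − (-3)·I) = n − 1 = 4

Summary:
  λ = -3: algebraic multiplicity = 5, geometric multiplicity = 4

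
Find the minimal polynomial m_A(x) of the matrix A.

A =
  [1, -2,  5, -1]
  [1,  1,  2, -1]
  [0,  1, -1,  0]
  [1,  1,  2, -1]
x^3

The characteristic polynomial is χ_A(x) = x^4, so the eigenvalues are known. The minimal polynomial is
  m_A(x) = Π_λ (x − λ)^{k_λ}
where k_λ is the size of the *largest* Jordan block for λ (equivalently, the smallest k with (A − λI)^k v = 0 for every generalised eigenvector v of λ).

  λ = 0: largest Jordan block has size 3, contributing (x − 0)^3

So m_A(x) = x^3 = x^3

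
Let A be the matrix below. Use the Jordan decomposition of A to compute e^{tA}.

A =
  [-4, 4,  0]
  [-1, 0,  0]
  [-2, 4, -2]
e^{tA} =
  [-2*t*exp(-2*t) + exp(-2*t), 4*t*exp(-2*t), 0]
  [-t*exp(-2*t), 2*t*exp(-2*t) + exp(-2*t), 0]
  [-2*t*exp(-2*t), 4*t*exp(-2*t), exp(-2*t)]

Strategy: write A = P · J · P⁻¹ where J is a Jordan canonical form, so e^{tA} = P · e^{tJ} · P⁻¹, and e^{tJ} can be computed block-by-block.

A has Jordan form
J =
  [-2,  1,  0]
  [ 0, -2,  0]
  [ 0,  0, -2]
(up to reordering of blocks).

Per-block formulas:
  For a 2×2 Jordan block J_2(-2): exp(t · J_2(-2)) = e^(-2t)·(I + t·N), where N is the 2×2 nilpotent shift.
  For a 1×1 block at λ = -2: exp(t · [-2]) = [e^(-2t)].

After assembling e^{tJ} and conjugating by P, we get:

e^{tA} =
  [-2*t*exp(-2*t) + exp(-2*t), 4*t*exp(-2*t), 0]
  [-t*exp(-2*t), 2*t*exp(-2*t) + exp(-2*t), 0]
  [-2*t*exp(-2*t), 4*t*exp(-2*t), exp(-2*t)]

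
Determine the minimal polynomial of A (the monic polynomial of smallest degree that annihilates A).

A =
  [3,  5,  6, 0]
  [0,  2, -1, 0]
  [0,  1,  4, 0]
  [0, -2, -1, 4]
x^4 - 13*x^3 + 63*x^2 - 135*x + 108

The characteristic polynomial is χ_A(x) = (x - 4)*(x - 3)^3, so the eigenvalues are known. The minimal polynomial is
  m_A(x) = Π_λ (x − λ)^{k_λ}
where k_λ is the size of the *largest* Jordan block for λ (equivalently, the smallest k with (A − λI)^k v = 0 for every generalised eigenvector v of λ).

  λ = 3: largest Jordan block has size 3, contributing (x − 3)^3
  λ = 4: largest Jordan block has size 1, contributing (x − 4)

So m_A(x) = (x - 4)*(x - 3)^3 = x^4 - 13*x^3 + 63*x^2 - 135*x + 108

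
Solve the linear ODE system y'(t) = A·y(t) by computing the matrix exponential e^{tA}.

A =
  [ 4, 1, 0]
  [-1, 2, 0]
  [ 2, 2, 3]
e^{tA} =
  [t*exp(3*t) + exp(3*t), t*exp(3*t), 0]
  [-t*exp(3*t), -t*exp(3*t) + exp(3*t), 0]
  [2*t*exp(3*t), 2*t*exp(3*t), exp(3*t)]

Strategy: write A = P · J · P⁻¹ where J is a Jordan canonical form, so e^{tA} = P · e^{tJ} · P⁻¹, and e^{tJ} can be computed block-by-block.

A has Jordan form
J =
  [3, 1, 0]
  [0, 3, 0]
  [0, 0, 3]
(up to reordering of blocks).

Per-block formulas:
  For a 1×1 block at λ = 3: exp(t · [3]) = [e^(3t)].
  For a 2×2 Jordan block J_2(3): exp(t · J_2(3)) = e^(3t)·(I + t·N), where N is the 2×2 nilpotent shift.

After assembling e^{tJ} and conjugating by P, we get:

e^{tA} =
  [t*exp(3*t) + exp(3*t), t*exp(3*t), 0]
  [-t*exp(3*t), -t*exp(3*t) + exp(3*t), 0]
  [2*t*exp(3*t), 2*t*exp(3*t), exp(3*t)]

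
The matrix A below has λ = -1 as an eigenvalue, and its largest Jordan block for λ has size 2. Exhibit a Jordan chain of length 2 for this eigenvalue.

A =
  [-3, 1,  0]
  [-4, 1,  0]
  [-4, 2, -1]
A Jordan chain for λ = -1 of length 2:
v_1 = (-2, -4, -4)ᵀ
v_2 = (1, 0, 0)ᵀ

Let N = A − (-1)·I. We want v_2 with N^2 v_2 = 0 but N^1 v_2 ≠ 0; then v_{j-1} := N · v_j for j = 2, …, 2.

Pick v_2 = (1, 0, 0)ᵀ.
Then v_1 = N · v_2 = (-2, -4, -4)ᵀ.

Sanity check: (A − (-1)·I) v_1 = (0, 0, 0)ᵀ = 0. ✓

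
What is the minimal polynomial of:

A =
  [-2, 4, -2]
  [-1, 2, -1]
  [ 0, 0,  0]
x^2

The characteristic polynomial is χ_A(x) = x^3, so the eigenvalues are known. The minimal polynomial is
  m_A(x) = Π_λ (x − λ)^{k_λ}
where k_λ is the size of the *largest* Jordan block for λ (equivalently, the smallest k with (A − λI)^k v = 0 for every generalised eigenvector v of λ).

  λ = 0: largest Jordan block has size 2, contributing (x − 0)^2

So m_A(x) = x^2 = x^2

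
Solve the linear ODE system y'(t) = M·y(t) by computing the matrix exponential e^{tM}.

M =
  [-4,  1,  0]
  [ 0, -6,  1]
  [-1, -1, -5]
e^{tM} =
  [t^2*exp(-5*t)/2 + t*exp(-5*t) + exp(-5*t), t*exp(-5*t), t^2*exp(-5*t)/2]
  [-t^2*exp(-5*t)/2, -t*exp(-5*t) + exp(-5*t), -t^2*exp(-5*t)/2 + t*exp(-5*t)]
  [-t^2*exp(-5*t)/2 - t*exp(-5*t), -t*exp(-5*t), -t^2*exp(-5*t)/2 + exp(-5*t)]

Strategy: write M = P · J · P⁻¹ where J is a Jordan canonical form, so e^{tM} = P · e^{tJ} · P⁻¹, and e^{tJ} can be computed block-by-block.

M has Jordan form
J =
  [-5,  1,  0]
  [ 0, -5,  1]
  [ 0,  0, -5]
(up to reordering of blocks).

Per-block formulas:
  For a 3×3 Jordan block J_3(-5): exp(t · J_3(-5)) = e^(-5t)·(I + t·N + (t^2/2)·N^2), where N is the 3×3 nilpotent shift.

After assembling e^{tJ} and conjugating by P, we get:

e^{tM} =
  [t^2*exp(-5*t)/2 + t*exp(-5*t) + exp(-5*t), t*exp(-5*t), t^2*exp(-5*t)/2]
  [-t^2*exp(-5*t)/2, -t*exp(-5*t) + exp(-5*t), -t^2*exp(-5*t)/2 + t*exp(-5*t)]
  [-t^2*exp(-5*t)/2 - t*exp(-5*t), -t*exp(-5*t), -t^2*exp(-5*t)/2 + exp(-5*t)]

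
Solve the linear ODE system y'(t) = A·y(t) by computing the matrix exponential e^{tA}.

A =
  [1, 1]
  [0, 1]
e^{tA} =
  [exp(t), t*exp(t)]
  [0, exp(t)]

Strategy: write A = P · J · P⁻¹ where J is a Jordan canonical form, so e^{tA} = P · e^{tJ} · P⁻¹, and e^{tJ} can be computed block-by-block.

A has Jordan form
J =
  [1, 1]
  [0, 1]
(up to reordering of blocks).

Per-block formulas:
  For a 2×2 Jordan block J_2(1): exp(t · J_2(1)) = e^(1t)·(I + t·N), where N is the 2×2 nilpotent shift.

After assembling e^{tJ} and conjugating by P, we get:

e^{tA} =
  [exp(t), t*exp(t)]
  [0, exp(t)]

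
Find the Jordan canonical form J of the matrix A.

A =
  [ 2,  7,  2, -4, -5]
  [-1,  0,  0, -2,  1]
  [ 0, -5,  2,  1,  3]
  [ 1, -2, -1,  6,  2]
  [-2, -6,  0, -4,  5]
J_2(3) ⊕ J_2(3) ⊕ J_1(3)

The characteristic polynomial is
  det(x·I − A) = x^5 - 15*x^4 + 90*x^3 - 270*x^2 + 405*x - 243 = (x - 3)^5

Eigenvalues and multiplicities (the geometric multiplicity of λ is n − rank(A − λI), which equals the number of Jordan blocks for λ):
  λ = 3: algebraic multiplicity = 5, geometric multiplicity = 3

Determining the block sizes for each eigenvalue:
  λ = 3: with am = 5 and gm = 3, the partition is not yet determined (e.g. several partitions of 5 into 3 parts exist). Let N = A − (3)·I. Computing rank(N^1) = 2, rank(N^2) = 0; the number of blocks of size ≥ j is rank(N^{j−1}) − rank(N^j), giving [3, 2]. So we have 2 block(s) of size 2, 1 block(s) of size 1 → block sizes [2, 2, 1]

Assembling the blocks gives a Jordan form
J =
  [3, 1, 0, 0, 0]
  [0, 3, 0, 0, 0]
  [0, 0, 3, 1, 0]
  [0, 0, 0, 3, 0]
  [0, 0, 0, 0, 3]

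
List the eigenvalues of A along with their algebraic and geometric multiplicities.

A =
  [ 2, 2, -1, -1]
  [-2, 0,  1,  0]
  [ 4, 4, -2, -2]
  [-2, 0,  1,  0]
λ = 0: alg = 4, geom = 2

Step 1 — factor the characteristic polynomial to read off the algebraic multiplicities:
  χ_A(x) = x^4

Step 2 — compute geometric multiplicities via the rank-nullity identity g(λ) = n − rank(A − λI):
  rank(A − (0)·I) = 2, so dim ker(A − (0)·I) = n − 2 = 2

Summary:
  λ = 0: algebraic multiplicity = 4, geometric multiplicity = 2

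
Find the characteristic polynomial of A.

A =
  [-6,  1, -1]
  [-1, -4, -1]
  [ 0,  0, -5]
x^3 + 15*x^2 + 75*x + 125

Expanding det(x·I − A) (e.g. by cofactor expansion or by noting that A is similar to its Jordan form J, which has the same characteristic polynomial as A) gives
  χ_A(x) = x^3 + 15*x^2 + 75*x + 125
which factors as (x + 5)^3. The eigenvalues (with algebraic multiplicities) are λ = -5 with multiplicity 3.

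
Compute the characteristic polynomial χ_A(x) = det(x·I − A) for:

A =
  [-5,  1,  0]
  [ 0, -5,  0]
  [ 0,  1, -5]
x^3 + 15*x^2 + 75*x + 125

Expanding det(x·I − A) (e.g. by cofactor expansion or by noting that A is similar to its Jordan form J, which has the same characteristic polynomial as A) gives
  χ_A(x) = x^3 + 15*x^2 + 75*x + 125
which factors as (x + 5)^3. The eigenvalues (with algebraic multiplicities) are λ = -5 with multiplicity 3.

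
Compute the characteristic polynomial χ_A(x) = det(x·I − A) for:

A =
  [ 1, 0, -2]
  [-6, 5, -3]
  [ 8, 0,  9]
x^3 - 15*x^2 + 75*x - 125

Expanding det(x·I − A) (e.g. by cofactor expansion or by noting that A is similar to its Jordan form J, which has the same characteristic polynomial as A) gives
  χ_A(x) = x^3 - 15*x^2 + 75*x - 125
which factors as (x - 5)^3. The eigenvalues (with algebraic multiplicities) are λ = 5 with multiplicity 3.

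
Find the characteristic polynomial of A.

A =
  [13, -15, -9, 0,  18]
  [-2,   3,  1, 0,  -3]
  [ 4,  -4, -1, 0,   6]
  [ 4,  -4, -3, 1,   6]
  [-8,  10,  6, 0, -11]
x^5 - 5*x^4 + 10*x^3 - 10*x^2 + 5*x - 1

Expanding det(x·I − A) (e.g. by cofactor expansion or by noting that A is similar to its Jordan form J, which has the same characteristic polynomial as A) gives
  χ_A(x) = x^5 - 5*x^4 + 10*x^3 - 10*x^2 + 5*x - 1
which factors as (x - 1)^5. The eigenvalues (with algebraic multiplicities) are λ = 1 with multiplicity 5.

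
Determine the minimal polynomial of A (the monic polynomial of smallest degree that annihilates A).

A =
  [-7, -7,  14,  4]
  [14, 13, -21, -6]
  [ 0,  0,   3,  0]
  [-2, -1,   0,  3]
x^3 - 9*x^2 + 27*x - 27

The characteristic polynomial is χ_A(x) = (x - 3)^4, so the eigenvalues are known. The minimal polynomial is
  m_A(x) = Π_λ (x − λ)^{k_λ}
where k_λ is the size of the *largest* Jordan block for λ (equivalently, the smallest k with (A − λI)^k v = 0 for every generalised eigenvector v of λ).

  λ = 3: largest Jordan block has size 3, contributing (x − 3)^3

So m_A(x) = (x - 3)^3 = x^3 - 9*x^2 + 27*x - 27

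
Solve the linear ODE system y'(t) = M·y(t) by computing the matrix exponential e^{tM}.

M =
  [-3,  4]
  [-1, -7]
e^{tM} =
  [2*t*exp(-5*t) + exp(-5*t), 4*t*exp(-5*t)]
  [-t*exp(-5*t), -2*t*exp(-5*t) + exp(-5*t)]

Strategy: write M = P · J · P⁻¹ where J is a Jordan canonical form, so e^{tM} = P · e^{tJ} · P⁻¹, and e^{tJ} can be computed block-by-block.

M has Jordan form
J =
  [-5,  1]
  [ 0, -5]
(up to reordering of blocks).

Per-block formulas:
  For a 2×2 Jordan block J_2(-5): exp(t · J_2(-5)) = e^(-5t)·(I + t·N), where N is the 2×2 nilpotent shift.

After assembling e^{tJ} and conjugating by P, we get:

e^{tM} =
  [2*t*exp(-5*t) + exp(-5*t), 4*t*exp(-5*t)]
  [-t*exp(-5*t), -2*t*exp(-5*t) + exp(-5*t)]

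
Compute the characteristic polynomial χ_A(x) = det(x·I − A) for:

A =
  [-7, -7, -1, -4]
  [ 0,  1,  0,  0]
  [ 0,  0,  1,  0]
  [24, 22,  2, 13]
x^4 - 8*x^3 + 18*x^2 - 16*x + 5

Expanding det(x·I − A) (e.g. by cofactor expansion or by noting that A is similar to its Jordan form J, which has the same characteristic polynomial as A) gives
  χ_A(x) = x^4 - 8*x^3 + 18*x^2 - 16*x + 5
which factors as (x - 5)*(x - 1)^3. The eigenvalues (with algebraic multiplicities) are λ = 1 with multiplicity 3, λ = 5 with multiplicity 1.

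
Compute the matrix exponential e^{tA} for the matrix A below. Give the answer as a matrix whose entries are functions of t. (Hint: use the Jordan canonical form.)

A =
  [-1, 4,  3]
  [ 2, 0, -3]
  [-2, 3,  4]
e^{tA} =
  [3*t^2*exp(t) - 2*t*exp(t) + exp(t), -3*t^2*exp(t)/2 + 4*t*exp(t), -9*t^2*exp(t)/2 + 3*t*exp(t)]
  [2*t*exp(t), -t*exp(t) + exp(t), -3*t*exp(t)]
  [2*t^2*exp(t) - 2*t*exp(t), -t^2*exp(t) + 3*t*exp(t), -3*t^2*exp(t) + 3*t*exp(t) + exp(t)]

Strategy: write A = P · J · P⁻¹ where J is a Jordan canonical form, so e^{tA} = P · e^{tJ} · P⁻¹, and e^{tJ} can be computed block-by-block.

A has Jordan form
J =
  [1, 1, 0]
  [0, 1, 1]
  [0, 0, 1]
(up to reordering of blocks).

Per-block formulas:
  For a 3×3 Jordan block J_3(1): exp(t · J_3(1)) = e^(1t)·(I + t·N + (t^2/2)·N^2), where N is the 3×3 nilpotent shift.

After assembling e^{tJ} and conjugating by P, we get:

e^{tA} =
  [3*t^2*exp(t) - 2*t*exp(t) + exp(t), -3*t^2*exp(t)/2 + 4*t*exp(t), -9*t^2*exp(t)/2 + 3*t*exp(t)]
  [2*t*exp(t), -t*exp(t) + exp(t), -3*t*exp(t)]
  [2*t^2*exp(t) - 2*t*exp(t), -t^2*exp(t) + 3*t*exp(t), -3*t^2*exp(t) + 3*t*exp(t) + exp(t)]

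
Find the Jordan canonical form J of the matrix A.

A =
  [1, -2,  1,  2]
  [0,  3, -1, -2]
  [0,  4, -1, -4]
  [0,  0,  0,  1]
J_2(1) ⊕ J_1(1) ⊕ J_1(1)

The characteristic polynomial is
  det(x·I − A) = x^4 - 4*x^3 + 6*x^2 - 4*x + 1 = (x - 1)^4

Eigenvalues and multiplicities (the geometric multiplicity of λ is n − rank(A − λI), which equals the number of Jordan blocks for λ):
  λ = 1: algebraic multiplicity = 4, geometric multiplicity = 3

Determining the block sizes for each eigenvalue:
  λ = 1: 3 blocks summing to 4 forces exactly one block of size 2 and the rest size 1 → block sizes [2, 1, 1]

Assembling the blocks gives a Jordan form
J =
  [1, 1, 0, 0]
  [0, 1, 0, 0]
  [0, 0, 1, 0]
  [0, 0, 0, 1]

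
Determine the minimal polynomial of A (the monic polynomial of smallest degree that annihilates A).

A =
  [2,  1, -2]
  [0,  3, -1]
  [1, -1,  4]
x^3 - 9*x^2 + 27*x - 27

The characteristic polynomial is χ_A(x) = (x - 3)^3, so the eigenvalues are known. The minimal polynomial is
  m_A(x) = Π_λ (x − λ)^{k_λ}
where k_λ is the size of the *largest* Jordan block for λ (equivalently, the smallest k with (A − λI)^k v = 0 for every generalised eigenvector v of λ).

  λ = 3: largest Jordan block has size 3, contributing (x − 3)^3

So m_A(x) = (x - 3)^3 = x^3 - 9*x^2 + 27*x - 27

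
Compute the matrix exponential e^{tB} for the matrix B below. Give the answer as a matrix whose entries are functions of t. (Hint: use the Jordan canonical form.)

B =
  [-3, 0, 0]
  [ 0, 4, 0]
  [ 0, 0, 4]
e^{tB} =
  [exp(-3*t), 0, 0]
  [0, exp(4*t), 0]
  [0, 0, exp(4*t)]

Strategy: write B = P · J · P⁻¹ where J is a Jordan canonical form, so e^{tB} = P · e^{tJ} · P⁻¹, and e^{tJ} can be computed block-by-block.

B has Jordan form
J =
  [-3, 0, 0]
  [ 0, 4, 0]
  [ 0, 0, 4]
(up to reordering of blocks).

Per-block formulas:
  For a 1×1 block at λ = 4: exp(t · [4]) = [e^(4t)].
  For a 1×1 block at λ = -3: exp(t · [-3]) = [e^(-3t)].

After assembling e^{tJ} and conjugating by P, we get:

e^{tB} =
  [exp(-3*t), 0, 0]
  [0, exp(4*t), 0]
  [0, 0, exp(4*t)]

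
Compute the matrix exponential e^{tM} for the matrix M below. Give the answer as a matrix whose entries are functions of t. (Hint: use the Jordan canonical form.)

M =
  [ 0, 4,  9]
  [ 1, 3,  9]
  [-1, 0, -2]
e^{tM} =
  [-3*t*exp(t) + 2*exp(t) - exp(-t), 6*t*exp(t) - exp(t) + exp(-t), 9*t*exp(t)]
  [-3*t*exp(t) + 2*exp(t) - 2*exp(-t), 6*t*exp(t) - exp(t) + 2*exp(-t), 9*t*exp(t)]
  [t*exp(t) - exp(t) + exp(-t), -2*t*exp(t) + exp(t) - exp(-t), -3*t*exp(t) + exp(t)]

Strategy: write M = P · J · P⁻¹ where J is a Jordan canonical form, so e^{tM} = P · e^{tJ} · P⁻¹, and e^{tJ} can be computed block-by-block.

M has Jordan form
J =
  [-1, 0, 0]
  [ 0, 1, 1]
  [ 0, 0, 1]
(up to reordering of blocks).

Per-block formulas:
  For a 2×2 Jordan block J_2(1): exp(t · J_2(1)) = e^(1t)·(I + t·N), where N is the 2×2 nilpotent shift.
  For a 1×1 block at λ = -1: exp(t · [-1]) = [e^(-1t)].

After assembling e^{tJ} and conjugating by P, we get:

e^{tM} =
  [-3*t*exp(t) + 2*exp(t) - exp(-t), 6*t*exp(t) - exp(t) + exp(-t), 9*t*exp(t)]
  [-3*t*exp(t) + 2*exp(t) - 2*exp(-t), 6*t*exp(t) - exp(t) + 2*exp(-t), 9*t*exp(t)]
  [t*exp(t) - exp(t) + exp(-t), -2*t*exp(t) + exp(t) - exp(-t), -3*t*exp(t) + exp(t)]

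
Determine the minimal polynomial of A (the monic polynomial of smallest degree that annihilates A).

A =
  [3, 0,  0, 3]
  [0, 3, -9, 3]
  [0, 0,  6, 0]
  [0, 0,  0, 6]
x^2 - 9*x + 18

The characteristic polynomial is χ_A(x) = (x - 6)^2*(x - 3)^2, so the eigenvalues are known. The minimal polynomial is
  m_A(x) = Π_λ (x − λ)^{k_λ}
where k_λ is the size of the *largest* Jordan block for λ (equivalently, the smallest k with (A − λI)^k v = 0 for every generalised eigenvector v of λ).

  λ = 3: largest Jordan block has size 1, contributing (x − 3)
  λ = 6: largest Jordan block has size 1, contributing (x − 6)

So m_A(x) = (x - 6)*(x - 3) = x^2 - 9*x + 18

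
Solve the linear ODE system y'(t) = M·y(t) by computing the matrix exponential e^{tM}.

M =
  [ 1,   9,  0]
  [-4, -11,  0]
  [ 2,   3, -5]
e^{tM} =
  [6*t*exp(-5*t) + exp(-5*t), 9*t*exp(-5*t), 0]
  [-4*t*exp(-5*t), -6*t*exp(-5*t) + exp(-5*t), 0]
  [2*t*exp(-5*t), 3*t*exp(-5*t), exp(-5*t)]

Strategy: write M = P · J · P⁻¹ where J is a Jordan canonical form, so e^{tM} = P · e^{tJ} · P⁻¹, and e^{tJ} can be computed block-by-block.

M has Jordan form
J =
  [-5,  1,  0]
  [ 0, -5,  0]
  [ 0,  0, -5]
(up to reordering of blocks).

Per-block formulas:
  For a 1×1 block at λ = -5: exp(t · [-5]) = [e^(-5t)].
  For a 2×2 Jordan block J_2(-5): exp(t · J_2(-5)) = e^(-5t)·(I + t·N), where N is the 2×2 nilpotent shift.

After assembling e^{tJ} and conjugating by P, we get:

e^{tM} =
  [6*t*exp(-5*t) + exp(-5*t), 9*t*exp(-5*t), 0]
  [-4*t*exp(-5*t), -6*t*exp(-5*t) + exp(-5*t), 0]
  [2*t*exp(-5*t), 3*t*exp(-5*t), exp(-5*t)]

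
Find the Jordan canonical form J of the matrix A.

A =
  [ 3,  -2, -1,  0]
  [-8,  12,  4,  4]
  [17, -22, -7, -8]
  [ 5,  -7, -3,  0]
J_2(2) ⊕ J_2(2)

The characteristic polynomial is
  det(x·I − A) = x^4 - 8*x^3 + 24*x^2 - 32*x + 16 = (x - 2)^4

Eigenvalues and multiplicities (the geometric multiplicity of λ is n − rank(A − λI), which equals the number of Jordan blocks for λ):
  λ = 2: algebraic multiplicity = 4, geometric multiplicity = 2

Determining the block sizes for each eigenvalue:
  λ = 2: with am = 4 and gm = 2, the partition is not yet determined (e.g. several partitions of 4 into 2 parts exist). Let N = A − (2)·I. Computing rank(N^1) = 2, rank(N^2) = 0; the number of blocks of size ≥ j is rank(N^{j−1}) − rank(N^j), giving [2, 2]. So we have 2 block(s) of size 2 → block sizes [2, 2]

Assembling the blocks gives a Jordan form
J =
  [2, 1, 0, 0]
  [0, 2, 0, 0]
  [0, 0, 2, 1]
  [0, 0, 0, 2]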